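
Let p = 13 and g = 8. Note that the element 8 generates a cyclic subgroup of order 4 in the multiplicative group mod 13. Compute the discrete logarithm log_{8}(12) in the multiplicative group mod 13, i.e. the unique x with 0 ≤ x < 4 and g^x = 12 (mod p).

Successive powers of 8 modulo 13:
  8^0=1  8^1=8  8^2=12
So 8^2 ≡ 12 (mod 13), giving x = 2.

2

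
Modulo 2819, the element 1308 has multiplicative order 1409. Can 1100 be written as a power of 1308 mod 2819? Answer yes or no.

no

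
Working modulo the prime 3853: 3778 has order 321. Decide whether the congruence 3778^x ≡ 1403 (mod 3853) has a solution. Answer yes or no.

no

1403 ∈ ⟨3778⟩ iff 1403^321 ≡ 1 (mod 3853), since |⟨3778⟩| = 321.
1403^321 mod 3853 = 1305.
Since 1305 ≠ 1, 1403 does not lie in the subgroup.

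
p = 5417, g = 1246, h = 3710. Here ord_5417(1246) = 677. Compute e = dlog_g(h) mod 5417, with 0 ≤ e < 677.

Baby-step giant-step with m = ceil(sqrt(677)) = 27.
Baby table (1246^j mod 5417 for j=0..26):
  0:1  1:1246  2:3254  3:2568  4:3698  5:3258  6:2135  7:463
  8:2696  9:676  10:2661  11:402  12:2528  13:2611  14:3106  15:2338
  16:4219  17:2384  18:1948  19:392  20:902  21:2573  22:4511  23:3277
  24:4141  25:2702  26:2735
Giant step factor: 1246^(-27) ≡ 943 (mod 5417).
Scan 3710·943^i mod 5417 for i = 0, 1, …:
  i=0: 3710   i=1: 4565   i=2: 3697   i=3: 3140
  i=4: 3338   i=5: 457   i=6: 3008   i=7: 3453
  i=8: 562   i=9: 4517     …   i=18: 1182
  i=19: 4141
Match at i=19, j=24: e = 19·27 + 24 = 537.

537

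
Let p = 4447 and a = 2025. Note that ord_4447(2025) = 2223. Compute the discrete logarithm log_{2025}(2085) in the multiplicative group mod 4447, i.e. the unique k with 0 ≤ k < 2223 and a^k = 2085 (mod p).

Baby-step giant-step with m = ceil(sqrt(2223)) = 48.
Baby table (2025^j mod 4447 for j=0..47):
  0:1  1:2025  2:491  3:2594  4:943  5:1812  6:525  7:292
  8:4296  9:1068  10:1458  11:4089  12:4358  13:2102  14:771  15:378
  16:566  17:3271  18:2192  19:694  20:98  21:2782  22:3648  23:733
  24:3474  25:4143  26:2533  27:1934  28:2990  29:2383  30:580  31:492
  32:172  33:1434  34:4406  35:1468  36:2104  37:374  38:1360  39:1307
  40:710  41:1369  42:1744  43:682  44:2480  45:1337  46:3649  47:2758
Giant step factor: 2025^(-48) ≡ 1836 (mod 4447).
Scan 2085·1836^i mod 4447 for i = 0, 1, …:
  i=0: 2085   i=1: 3640   i=2: 3646   i=3: 1321
  i=4: 1741   i=5: 3530   i=6: 1801   i=7: 2515
  i=8: 1554   i=9: 2617     …   i=39: 3570
  i=40: 4089
Match at i=40, j=11: k = 40·48 + 11 = 1931.

1931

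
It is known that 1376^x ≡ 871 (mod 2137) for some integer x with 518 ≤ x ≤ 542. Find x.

Compute 1376^518 mod 2137 = 134, then multiply by 1376 repeatedly:
  1376^518=134  1376^519=602  1376^520=1333  1376^521=662  1376^522=550
  1376^523=302  1376^524=974  1376^525=325  1376^526=567  1376^527=187
  1376^528=872  1376^529=1015  1376^530=1179  1376^531=321  1376^532=1474
  1376^533=211  1376^534=1841  1376^535=871
Found 871 at exponent 535.

535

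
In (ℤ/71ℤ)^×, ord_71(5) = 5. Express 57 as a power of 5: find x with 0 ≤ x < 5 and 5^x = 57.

4

Successive powers of 5 modulo 71:
  5^0=1  5^1=5  5^2=25  5^3=54  5^4=57
So 5^4 ≡ 57 (mod 71), giving x = 4.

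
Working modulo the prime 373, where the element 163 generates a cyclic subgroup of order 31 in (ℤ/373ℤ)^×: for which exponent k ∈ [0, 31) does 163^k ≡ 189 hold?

Successive powers of 163 modulo 373:
  163^0=1  163^1=163  163^2=86  163^3=217  163^4=309  163^5=12
  163^6=91  163^7=286  163^8=366  163^9=351  163^10=144  163^11=346
  163^12=75  163^13=289  163^14=109  163^15=236  163^16=49  163^17=154
  163^18=111  163^19=189
So 163^19 ≡ 189 (mod 373), giving k = 19.

19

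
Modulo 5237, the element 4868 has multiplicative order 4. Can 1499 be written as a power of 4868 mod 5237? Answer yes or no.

⟨4868⟩ has order 4; its elements mod 5237 are {1, 369, 4868, 5236}.
1499 is not in this set.

no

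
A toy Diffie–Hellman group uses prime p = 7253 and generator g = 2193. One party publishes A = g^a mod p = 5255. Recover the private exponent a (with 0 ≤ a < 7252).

Baby-step giant-step with m = ceil(sqrt(7252)) = 86.
Baby table (2193^j mod 7253 for j=0..85):
  0:1  1:2193  2:510  3:1468  4:6245  5:1621  6:883  7:7121
  8:644  9:5210  10:2055  11:2502  12:3618  13:6745  14:2918  15:2028
  16:1315  17:4354  18:3374  19:1122  20:1779  21:6486  22:665  23:492
  24:5512  25:4318  26:4209  27:4521  28:6955  29:6509  30:333  31:4969
  32:3011  33:2893  34:5227  35:3071  36:3919  37:6815  38:4115  39:1463
  40:2533  41:6324  42:796  43:4908  44:7045  45:795  46:2715  47:6535
  48:6580  49:3723  50:4914  51:5697  52:3855  53:4270  54:487  55:1800
  56:1768  57:4122  58:2308  59:6103  60:2094  61:993  62:1749  63:5973
  64:7124  65:7223  66:6740  67:6459  68:6731  69:1228  70:2141  71:2522
  72:3960  73:2439  74:3266  75:3627  76:4723  77:255  78:734  79:6749
  80:4437  81:4068  82:7187  83:322  84:2605  85:4654
Giant step factor: 2193^(-86) ≡ 6737 (mod 7253).
Scan 5255·6737^i mod 7253 for i = 0, 1, …:
  i=0: 5255   i=1: 1042   i=2: 6303   i=3: 4249
  i=4: 5175   i=5: 6057   i=6: 631   i=7: 789
  i=8: 6297   i=9: 92     …   i=34: 6678
  i=35: 6580
Match at i=35, j=48: a = 35·86 + 48 = 3058.

3058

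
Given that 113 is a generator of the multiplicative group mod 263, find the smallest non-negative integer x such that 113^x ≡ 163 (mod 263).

125

Baby-step giant-step with m = ceil(sqrt(262)) = 17.
Baby table (113^j mod 263 for j=0..16):
  0:1  1:113  2:145  3:79  4:248  5:146  6:192  7:130
  8:225  9:177  10:13  11:154  12:44  13:238  14:68  15:57
  16:129
Giant step factor: 113^(-17) ≡ 209 (mod 263).
Scan 163·209^i mod 263 for i = 0, 1, …:
  i=0: 163   i=1: 140   i=2: 67   i=3: 64
  i=4: 226   i=5: 157   i=6: 201   i=7: 192
Match at i=7, j=6: x = 7·17 + 6 = 125.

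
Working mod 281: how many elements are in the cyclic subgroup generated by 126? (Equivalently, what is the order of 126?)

70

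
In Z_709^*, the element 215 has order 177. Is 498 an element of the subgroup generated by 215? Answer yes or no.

no

498 ∈ ⟨215⟩ iff 498^177 ≡ 1 (mod 709), since |⟨215⟩| = 177.
498^177 mod 709 = 708.
Since 708 ≠ 1, 498 does not lie in the subgroup.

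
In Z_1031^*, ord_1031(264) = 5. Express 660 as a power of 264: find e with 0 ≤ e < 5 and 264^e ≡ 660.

Successive powers of 264 modulo 1031:
  264^0=1  264^1=264  264^2=619  264^3=518  264^4=660
So 264^4 ≡ 660 (mod 1031), giving e = 4.

4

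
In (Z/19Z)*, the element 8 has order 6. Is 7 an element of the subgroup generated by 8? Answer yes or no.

yes

⟨8⟩ has order 6; its elements mod 19 are {1, 7, 8, 11, 12, 18}.
7 is in this set.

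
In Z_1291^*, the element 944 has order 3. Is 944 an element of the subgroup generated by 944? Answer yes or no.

yes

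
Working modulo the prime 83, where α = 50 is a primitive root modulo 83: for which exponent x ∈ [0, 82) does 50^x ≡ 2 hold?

3

Successive powers of 50 modulo 83:
  50^0=1  50^1=50  50^2=10  50^3=2
So 50^3 ≡ 2 (mod 83), giving x = 3.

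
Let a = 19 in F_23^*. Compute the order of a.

22

The order of 19 must divide p − 1 = 22 = 2 · 11.
Divisors: 1, 2, 11, 22.
Check each in increasing order: 19^1 ≡ 19;  19^2 ≡ 16;  19^11 ≡ 22;  19^22 ≡ 1.
Smallest exponent giving 1 is 22.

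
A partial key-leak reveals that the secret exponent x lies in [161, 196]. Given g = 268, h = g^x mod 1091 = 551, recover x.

161

Compute 268^161 mod 1091 = 551, then multiply by 268 repeatedly:
  268^161=551
Found 551 at exponent 161.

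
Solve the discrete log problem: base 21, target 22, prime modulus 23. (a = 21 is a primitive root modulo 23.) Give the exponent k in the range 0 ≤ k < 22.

Successive powers of 21 modulo 23:
  21^0=1  21^1=21  21^2=4  21^3=15  21^4=16  21^5=14
  21^6=18  21^7=10  21^8=3  21^9=17  21^10=12  21^11=22
So 21^11 ≡ 22 (mod 23), giving k = 11.

11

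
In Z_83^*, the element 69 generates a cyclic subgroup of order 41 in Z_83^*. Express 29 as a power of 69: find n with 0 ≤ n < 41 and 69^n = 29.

Successive powers of 69 modulo 83:
  69^0=1  69^1=69  69^2=30  69^3=78  69^4=70  69^5=16
  69^6=25  69^7=65  69^8=3  69^9=41  69^10=7  69^11=68
  69^12=44  69^13=48  69^14=75  69^15=29
So 69^15 ≡ 29 (mod 83), giving n = 15.

15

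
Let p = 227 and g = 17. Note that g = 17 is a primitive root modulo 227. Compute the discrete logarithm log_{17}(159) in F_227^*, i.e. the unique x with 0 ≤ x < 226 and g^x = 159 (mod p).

Baby-step giant-step with m = ceil(sqrt(226)) = 16.
Baby table (17^j mod 227 for j=0..15):
  0:1  1:17  2:62  3:146  4:212  5:199  6:205  7:80
  8:225  9:193  10:103  11:162  12:30  13:56  14:44  15:67
Giant step factor: 17^(-16) ≡ 57 (mod 227).
Scan 159·57^i mod 227 for i = 0, 1, …:
  i=0: 159   i=1: 210   i=2: 166   i=3: 155
  i=4: 209   i=5: 109   i=6: 84   i=7: 21
  i=8: 62
Match at i=8, j=2: x = 8·16 + 2 = 130.

130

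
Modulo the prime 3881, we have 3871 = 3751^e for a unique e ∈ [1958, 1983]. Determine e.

Compute 3751^1958 mod 3881 = 3871, then multiply by 3751 repeatedly:
  3751^1958=3871
Found 3871 at exponent 1958.

1958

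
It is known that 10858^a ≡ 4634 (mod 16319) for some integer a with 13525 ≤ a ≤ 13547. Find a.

13532

Compute 10858^13525 mod 16319 = 2024, then multiply by 10858 repeatedly:
  10858^13525=2024  10858^13526=11218  10858^13527=28  10858^13528=10282  10858^13529=3677
  10858^13530=8592  10858^13531=12532  10858^13532=4634
Found 4634 at exponent 13532.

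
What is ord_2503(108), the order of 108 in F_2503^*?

2502

The order of 108 must divide p − 1 = 2502 = 2 · 3^2 · 139.
Divisors: 1, 2, 3, 6, 9, 18, 139, 278, 417, 834, 1251, 2502.
Check each in increasing order: 108^1 ≡ 108;  108^2 ≡ 1652;  108^3 ≡ 703;  108^6 ≡ 1118;  108^9 ≡ 12;  108^18 ≡ 144;  108^139 ≡ 331;  108^278 ≡ 1932;  108^417 ≡ 1227;  108^834 ≡ 1226;  108^1251 ≡ 2502;  108^2502 ≡ 1.
Smallest exponent giving 1 is 2502.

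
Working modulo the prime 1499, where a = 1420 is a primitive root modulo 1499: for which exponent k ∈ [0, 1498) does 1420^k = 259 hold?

1408

Baby-step giant-step with m = ceil(sqrt(1498)) = 39.
Baby table (1420^j mod 1499 for j=0..38):
  0:1  1:1420  2:245  3:132  4:65  5:861  6:935  7:1085
  8:1227  9:502  10:815  11:72  12:308  13:1151  14:510  15:183
  16:533  17:1364  18:172  19:1402  20:168  21:219  22:687  23:1190
  24:427  25:744  26:1184  27:901  28:773  29:392  30:511  31:104
  32:778  33:1496  34:237  35:764  36:1103  37:1304  38:415
Giant step factor: 1420^(-39) ≡ 1266 (mod 1499).
Scan 259·1266^i mod 1499 for i = 0, 1, …:
  i=0: 259   i=1: 1112   i=2: 231   i=3: 141
  i=4: 125   i=5: 855   i=6: 152   i=7: 560
  i=8: 1432   i=9: 621     …   i=35: 553
  i=36: 65
Match at i=36, j=4: k = 36·39 + 4 = 1408.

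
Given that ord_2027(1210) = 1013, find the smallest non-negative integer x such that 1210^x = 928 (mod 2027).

Baby-step giant-step with m = ceil(sqrt(1013)) = 32.
Baby table (1210^j mod 2027 for j=0..31):
  0:1  1:1210  2:606  3:1513  4:349  5:674  6:686  7:1017
  8:181  9:94  10:228  11:208  12:332  13:374  14:519  15:1647
  16:329  17:798  18:728  19:1162  20:1309  21:803  22:697  23:138
  24:766  25:521  26:13  27:1541  28:1797  29:1426  30:483  31:654
Giant step factor: 1210^(-32) ≡ 1519 (mod 2027).
Scan 928·1519^i mod 2027 for i = 0, 1, …:
  i=0: 928   i=1: 867   i=2: 1450   i=3: 1228
  i=4: 492   i=5: 1412   i=6: 262   i=7: 686
Match at i=7, j=6: x = 7·32 + 6 = 230.

230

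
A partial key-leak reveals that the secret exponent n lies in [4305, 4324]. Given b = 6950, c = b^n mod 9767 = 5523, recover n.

4320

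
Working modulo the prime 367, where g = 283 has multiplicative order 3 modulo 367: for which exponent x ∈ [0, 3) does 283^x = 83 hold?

Successive powers of 283 modulo 367:
  283^0=1  283^1=283  283^2=83
So 283^2 ≡ 83 (mod 367), giving x = 2.

2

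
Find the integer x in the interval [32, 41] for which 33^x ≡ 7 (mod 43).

Compute 33^32 mod 43 = 15, then multiply by 33 repeatedly:
  33^32=15  33^33=22  33^34=38  33^35=7
Found 7 at exponent 35.

35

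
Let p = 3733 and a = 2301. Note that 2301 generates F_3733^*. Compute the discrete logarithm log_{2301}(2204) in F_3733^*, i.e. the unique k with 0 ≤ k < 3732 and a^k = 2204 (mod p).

2539

Baby-step giant-step with m = ceil(sqrt(3732)) = 62.
Baby table (2301^j mod 3733 for j=0..61):
  0:1  1:2301  2:1207  3:3688  4:979  5:1680  6:2025  7:741
  8:2793  9:2200  10:252  11:1237  12:1791  13:3592  14:330  15:1531
  16:2612  17:82  18:2032  19:1916  20:43  21:1885  22:3372  23:1798
  24:1034  25:1313  26:1216  27:1999  28:643  29:1275  30:3370  31:929
  32:2353  33:1403  34:2991  35:2372  36:326  37:3526  38:1517  39:262
  40:1849  41:2662  42:3142  43:2654  44:3399  45:464  46:26  47:98
  48:1518  49:2563  50:3056  51:2617  52:388  53:601  54:1691  55:1205
  56:2819  57:2298  58:1770  59:67  60:1114  61:2476
Giant step factor: 2301^(-62) ≡ 1253 (mod 3733).
Scan 2204·1253^i mod 3733 for i = 0, 1, …:
  i=0: 2204   i=1: 2925   i=2: 2952   i=3: 3186
  i=4: 1481   i=5: 392   i=6: 2153   i=7: 2483
  i=8: 1610   i=9: 1510     …   i=39: 3310
  i=40: 67
Match at i=40, j=59: k = 40·62 + 59 = 2539.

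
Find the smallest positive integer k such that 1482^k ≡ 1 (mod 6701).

The order of 1482 must divide p − 1 = 6700 = 2^2 · 5^2 · 67.
Divisors: 1, 2, 4, 5, 10, 20, 25, 50, 67, 100, 134, 268, 335, 670, 1340, 1675, 3350, 6700.
Check each in increasing order: 1482^1 ≡ 1482;  1482^2 ≡ 5097;  1482^4 ≡ 6333;  1482^5 ≡ 4106;  1482^10 ≡ 6221;  1482^20 ≡ 2566;  1482^25 ≡ 2024;  1482^50 ≡ 2265;  1482^67 ≡ 917;  1482^100 ≡ 3960;  1482^134 ≡ 3264;  1482^268 ≡ 5807;  1482^335 ≡ 4425;  1482^670 ≡ 303;  1482^1340 ≡ 4696;  1482^1675 ≡ 6700;  1482^3350 ≡ 1.
Smallest exponent giving 1 is 3350.

3350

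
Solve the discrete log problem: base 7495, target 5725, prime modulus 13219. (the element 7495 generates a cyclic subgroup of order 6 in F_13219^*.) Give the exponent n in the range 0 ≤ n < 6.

Successive powers of 7495 modulo 13219:
  7495^0=1  7495^1=7495  7495^2=7494  7495^3=13218  7495^4=5724  7495^5=5725
So 7495^5 ≡ 5725 (mod 13219), giving n = 5.

5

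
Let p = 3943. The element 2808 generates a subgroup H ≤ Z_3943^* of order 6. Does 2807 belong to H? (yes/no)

yes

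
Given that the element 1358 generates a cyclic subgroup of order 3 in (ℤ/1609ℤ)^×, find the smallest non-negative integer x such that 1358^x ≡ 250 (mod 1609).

2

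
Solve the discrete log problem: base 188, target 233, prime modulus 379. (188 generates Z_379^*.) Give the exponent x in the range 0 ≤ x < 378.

Baby-step giant-step with m = ceil(sqrt(378)) = 20.
Baby table (188^j mod 379 for j=0..19):
  0:1  1:188  2:97  3:44  4:313  5:99  6:41  7:128
  8:187  9:288  10:326  11:269  12:165  13:321  14:87  15:59
  16:101  17:38  18:322  19:275
Giant step factor: 188^(-20) ≡ 362 (mod 379).
Scan 233·362^i mod 379 for i = 0, 1, …:
  i=0: 233   i=1: 208   i=2: 254   i=3: 230
  i=4: 259   i=5: 145   i=6: 188
Match at i=6, j=1: x = 6·20 + 1 = 121.

121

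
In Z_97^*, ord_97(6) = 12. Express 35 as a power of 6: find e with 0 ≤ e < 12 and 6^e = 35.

4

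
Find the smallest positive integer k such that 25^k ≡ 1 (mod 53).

26

The order of 25 must divide p − 1 = 52 = 2^2 · 13.
Divisors: 1, 2, 4, 13, 26, 52.
Check each in increasing order: 25^1 ≡ 25;  25^2 ≡ 42;  25^4 ≡ 15;  25^13 ≡ 52;  25^26 ≡ 1.
Smallest exponent giving 1 is 26.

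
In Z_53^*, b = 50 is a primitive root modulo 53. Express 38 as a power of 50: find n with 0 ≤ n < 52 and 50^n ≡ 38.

Baby-step giant-step with m = ceil(sqrt(52)) = 8.
Baby table (50^j mod 53 for j=0..7):
  0:1  1:50  2:9  3:26  4:28  5:22  6:40  7:39
Giant step factor: 50^(-8) ≡ 24 (mod 53).
Scan 38·24^i mod 53 for i = 0, 1, …:
  i=0: 38   i=1: 11   i=2: 52   i=3: 29
  i=4: 7   i=5: 9
Match at i=5, j=2: n = 5·8 + 2 = 42.

42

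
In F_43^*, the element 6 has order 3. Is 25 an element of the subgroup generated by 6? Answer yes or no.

no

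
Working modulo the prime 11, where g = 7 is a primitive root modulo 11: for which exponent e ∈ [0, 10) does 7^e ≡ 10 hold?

5

Successive powers of 7 modulo 11:
  7^0=1  7^1=7  7^2=5  7^3=2  7^4=3  7^5=10
So 7^5 ≡ 10 (mod 11), giving e = 5.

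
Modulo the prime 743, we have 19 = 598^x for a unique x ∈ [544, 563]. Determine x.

552

Compute 598^544 mod 743 = 421, then multiply by 598 repeatedly:
  598^544=421  598^545=624  598^546=166  598^547=449  598^548=279
  598^549=410  598^550=733  598^551=707  598^552=19
Found 19 at exponent 552.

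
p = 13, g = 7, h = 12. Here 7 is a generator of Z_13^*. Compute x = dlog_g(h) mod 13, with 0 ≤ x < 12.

6

Successive powers of 7 modulo 13:
  7^0=1  7^1=7  7^2=10  7^3=5  7^4=9  7^5=11
  7^6=12
So 7^6 ≡ 12 (mod 13), giving x = 6.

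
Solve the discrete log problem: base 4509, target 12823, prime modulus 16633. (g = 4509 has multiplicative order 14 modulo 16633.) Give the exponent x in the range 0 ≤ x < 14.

11

Successive powers of 4509 modulo 16633:
  4509^0=1  4509^1=4509  4509^2=5555  4509^3=14830  4509^4=3810  4509^5=14034
  4509^6=7374  4509^7=16632  4509^8=12124  4509^9=11078  4509^10=1803  4509^11=12823
So 4509^11 ≡ 12823 (mod 16633), giving x = 11.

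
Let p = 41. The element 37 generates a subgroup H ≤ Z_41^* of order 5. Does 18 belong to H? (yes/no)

yes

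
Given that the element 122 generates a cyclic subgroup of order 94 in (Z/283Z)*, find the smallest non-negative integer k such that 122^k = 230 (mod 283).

Baby-step giant-step with m = ceil(sqrt(94)) = 10.
Baby table (122^j mod 283 for j=0..9):
  0:1  1:122  2:168  3:120  4:207  5:67  6:250  7:219
  8:116  9:2
Giant step factor: 122^(-10) ≡ 29 (mod 283).
Scan 230·29^i mod 283 for i = 0, 1, …:
  i=0: 230   i=1: 161   i=2: 141   i=3: 127
  i=4: 4   i=5: 116
Match at i=5, j=8: k = 5·10 + 8 = 58.

58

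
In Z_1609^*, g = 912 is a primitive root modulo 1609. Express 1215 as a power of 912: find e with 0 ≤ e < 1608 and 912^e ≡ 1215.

738

Baby-step giant-step with m = ceil(sqrt(1608)) = 41.
Baby table (912^j mod 1609 for j=0..40):
  0:1  1:912  2:1500  3:350  4:618  5:466  6:216  7:694
  8:591  9:1586  10:1550  11:898  12:1604  13:267  14:545  15:1468
  16:128  17:888  18:529  19:1357  20:263  21:115  22:295  23:337
  24:25  25:274  26:493  27:705  28:969  29:387  30:573  31:1260
  32:294  33:1034  34:134  35:1533  36:1484  37:239  38:753  39:1302
  40:1591
Giant step factor: 912^(-41) ≡ 153 (mod 1609).
Scan 1215·153^i mod 1609 for i = 0, 1, …:
  i=0: 1215   i=1: 860   i=2: 1251   i=3: 1541
  i=4: 859   i=5: 1098   i=6: 658   i=7: 916
  i=8: 165   i=9: 1110     …   i=17: 1283
  i=18: 1
Match at i=18, j=0: e = 18·41 + 0 = 738.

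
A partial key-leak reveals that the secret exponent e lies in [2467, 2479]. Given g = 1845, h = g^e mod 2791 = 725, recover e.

Compute 1845^2467 mod 2791 = 1082, then multiply by 1845 repeatedly:
  1845^2467=1082  1845^2468=725
Found 725 at exponent 2468.

2468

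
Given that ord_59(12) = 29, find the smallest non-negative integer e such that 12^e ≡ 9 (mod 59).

Successive powers of 12 modulo 59:
  12^0=1  12^1=12  12^2=26  12^3=17  12^4=27  12^5=29
  12^6=53  12^7=46  12^8=21  12^9=16  12^10=15  12^11=3
  12^12=36  12^13=19  12^14=51  12^15=22  12^16=28  12^17=41
  12^18=20  12^19=4  12^20=48  12^21=45  12^22=9
So 12^22 ≡ 9 (mod 59), giving e = 22.

22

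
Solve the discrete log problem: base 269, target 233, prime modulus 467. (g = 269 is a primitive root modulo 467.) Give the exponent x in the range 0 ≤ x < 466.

36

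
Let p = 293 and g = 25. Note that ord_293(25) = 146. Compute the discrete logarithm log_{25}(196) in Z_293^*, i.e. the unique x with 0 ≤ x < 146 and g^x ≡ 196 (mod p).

62

Baby-step giant-step with m = ceil(sqrt(146)) = 13.
Baby table (25^j mod 293 for j=0..12):
  0:1  1:25  2:39  3:96  4:56  5:228  6:133  7:102
  8:206  9:169  10:123  11:145  12:109
Giant step factor: 25^(-13) ≡ 10 (mod 293).
Scan 196·10^i mod 293 for i = 0, 1, …:
  i=0: 196   i=1: 202   i=2: 262   i=3: 276
  i=4: 123
Match at i=4, j=10: x = 4·13 + 10 = 62.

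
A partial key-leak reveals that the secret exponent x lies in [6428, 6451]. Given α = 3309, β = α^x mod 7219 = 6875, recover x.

6449

Compute 3309^6428 mod 7219 = 5362, then multiply by 3309 repeatedly:
  3309^6428=5362  3309^6429=5775  3309^6430=782  3309^6431=3236  3309^6432=2147
  3309^6433=927  3309^6434=6587  3309^6435=2222  3309^6436=3656  3309^6437=5879
  3309^6438=5625  3309^6439=2543  3309^6440=4652  3309^6441=2560  3309^6442=3153
  3309^6443=1822  3309^6444=1133  3309^6445=2436  3309^6446=4320  3309^6447=1260
  3309^6448=3977  3309^6449=6875
Found 6875 at exponent 6449.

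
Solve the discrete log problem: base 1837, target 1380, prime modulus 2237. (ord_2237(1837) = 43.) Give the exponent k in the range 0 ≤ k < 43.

Baby-step giant-step with m = ceil(sqrt(43)) = 7.
Baby table (1837^j mod 2237 for j=0..6):
  0:1  1:1837  2:1173  3:570  4:174  5:1984  6:535
Giant step factor: 1837^(-7) ≡ 1413 (mod 2237).
Scan 1380·1413^i mod 2237 for i = 0, 1, …:
  i=0: 1380   i=1: 1513   i=2: 1534   i=3: 2126
  i=4: 1984
Match at i=4, j=5: k = 4·7 + 5 = 33.

33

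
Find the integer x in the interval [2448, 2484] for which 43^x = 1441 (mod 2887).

Compute 43^2448 mod 2887 = 1839, then multiply by 43 repeatedly:
  43^2448=1839  43^2449=1128  43^2450=2312  43^2451=1258  43^2452=2128
  43^2453=2007  43^2454=2578  43^2455=1148  43^2456=285  43^2457=707
  43^2458=1531  43^2459=2319  43^2460=1559  43^2461=636  43^2462=1365
  43^2463=955  43^2464=647  43^2465=1838  43^2466=1085  43^2467=463
  43^2468=2587  43^2469=1535  43^2470=2491  43^2471=294  43^2472=1094
  43^2473=850  43^2474=1906  43^2475=1122  43^2476=2054  43^2477=1712
  43^2478=1441
Found 1441 at exponent 2478.

2478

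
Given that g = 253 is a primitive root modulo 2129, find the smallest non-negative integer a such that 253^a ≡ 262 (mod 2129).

1404

Baby-step giant-step with m = ceil(sqrt(2128)) = 47.
Baby table (253^j mod 2129 for j=0..46):
  0:1  1:253  2:139  3:1103  4:160  5:29  6:950  7:1902
  8:52  9:382  10:841  11:2002  12:1933  13:1508  14:433  15:970
  16:575  17:703  18:1152  19:1912  20:453  21:1772  22:1226  23:1473
  24:94  25:363  26:292  27:1490  28:137  29:597  30:2011  31:2081
  32:630  33:1844  34:281  35:836  36:737  37:1238  38:251  39:1762
  40:825  41:83  42:1838  43:892  44:2  45:506  46:278
Giant step factor: 253^(-47) ≡ 553 (mod 2129).
Scan 262·553^i mod 2129 for i = 0, 1, …:
  i=0: 262   i=1: 114   i=2: 1301   i=3: 1980
  i=4: 634   i=5: 1446   i=6: 1263   i=7: 127
  i=8: 2103   i=9: 525     …   i=28: 4
  i=29: 83
Match at i=29, j=41: a = 29·47 + 41 = 1404.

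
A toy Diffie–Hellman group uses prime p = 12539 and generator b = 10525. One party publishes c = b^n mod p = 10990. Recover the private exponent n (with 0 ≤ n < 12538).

1079

Baby-step giant-step with m = ceil(sqrt(12538)) = 112.
Baby table (10525^j mod 12539 for j=0..111):
  0:1  1:10525  2:6099  3:4834  4:7127  5:3377  6:7399  7:7285
  8:11179  9:5538  10:6178  11:8735  12:12466  13:9093  14:6177  15:10749
  16:6367  17:4259  18:11589  19:7372  20:11507  21:9513  22:410  23:1834
  24:5329  25:778  26:483  27:5280  28:11691  29:2568  30:6655  31:1021
  32:102  33:7735  34:7687  35:4047  36:12231  37:5901  38:2358  39:3269
  40:11748  41:621  42:3206  43:701  44:5093  45:12139  46:3104  47:5505
  48:9945  49:8092  50:3412  51:12143  52:7587  53:4823  54:4203  55:11522
  56:4381  57:4122  58:11649  59:11922  60:1277  61:11156  62:1704  63:3830
  64:10404  65:11552  66:6656  67:11546  68:6201  69:30  70:2275  71:7424
  72:7091  73:647  74:998  75:8807  76:5387  77:9356  78:3133  79:9794
  80:11270  81:10349  82:9471  83:9764  84:8995  85:2925  86:2380  87:9117
  88:7997  89:6657  90:9532  91:12300  92:4864  93:9402  94:10801  95:1951
  96:7932  97:12177  98:1806  99:11565  100:5552  101:3060  102:6348  103:4908
  104:8559  105:3299  106:1484  107:8045  108:10297  109:1348  110:6091  111:8407
Giant step factor: 10525^(-112) ≡ 4222 (mod 12539).
Scan 10990·4222^i mod 12539 for i = 0, 1, …:
  i=0: 10990   i=1: 5480   i=2: 2105   i=3: 9698
  i=4: 5121   i=5: 3626   i=6: 11392   i=7: 9959
  i=8: 3631   i=9: 7424
Match at i=9, j=71: n = 9·112 + 71 = 1079.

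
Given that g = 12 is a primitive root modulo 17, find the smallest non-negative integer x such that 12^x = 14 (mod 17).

13

Successive powers of 12 modulo 17:
  12^0=1  12^1=12  12^2=8  12^3=11  12^4=13  12^5=3
  12^6=2  12^7=7  12^8=16  12^9=5  12^10=9  12^11=6
  12^12=4  12^13=14
So 12^13 ≡ 14 (mod 17), giving x = 13.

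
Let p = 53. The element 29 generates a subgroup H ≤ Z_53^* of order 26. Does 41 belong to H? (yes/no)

no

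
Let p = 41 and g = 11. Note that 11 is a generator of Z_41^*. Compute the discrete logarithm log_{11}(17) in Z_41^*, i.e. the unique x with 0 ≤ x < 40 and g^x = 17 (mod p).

Successive powers of 11 modulo 41:
  11^0=1  11^1=11  11^2=39  11^3=19  11^4=4  11^5=3
  11^6=33  11^7=35  11^8=16  11^9=12  11^10=9  11^11=17
So 11^11 ≡ 17 (mod 41), giving x = 11.

11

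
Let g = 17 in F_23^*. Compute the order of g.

The order of 17 must divide p − 1 = 22 = 2 · 11.
Divisors: 1, 2, 11, 22.
Check each in increasing order: 17^1 ≡ 17;  17^2 ≡ 13;  17^11 ≡ 22;  17^22 ≡ 1.
Smallest exponent giving 1 is 22.

22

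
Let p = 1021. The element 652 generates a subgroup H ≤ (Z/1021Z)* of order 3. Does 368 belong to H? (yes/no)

368 ∈ ⟨652⟩ iff 368^3 ≡ 1 (mod 1021), since |⟨652⟩| = 3.
368^3 mod 1021 = 1.
Since 1 = 1, 368 lies in the subgroup.

yes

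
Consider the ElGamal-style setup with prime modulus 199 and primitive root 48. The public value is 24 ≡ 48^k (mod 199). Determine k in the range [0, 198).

11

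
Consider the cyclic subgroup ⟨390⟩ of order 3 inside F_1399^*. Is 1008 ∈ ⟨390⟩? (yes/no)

⟨390⟩ has order 3; its elements mod 1399 are {1, 390, 1008}.
1008 is in this set.

yes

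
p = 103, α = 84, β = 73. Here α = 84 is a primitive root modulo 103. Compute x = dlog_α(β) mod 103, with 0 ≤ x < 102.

75

Baby-step giant-step with m = ceil(sqrt(102)) = 11.
Baby table (84^j mod 103 for j=0..10):
  0:1  1:84  2:52  3:42  4:26  5:21  6:13  7:62
  8:58  9:31  10:29
Giant step factor: 84^(-11) ≡ 20 (mod 103).
Scan 73·20^i mod 103 for i = 0, 1, …:
  i=0: 73   i=1: 18   i=2: 51   i=3: 93
  i=4: 6   i=5: 17   i=6: 31
Match at i=6, j=9: x = 6·11 + 9 = 75.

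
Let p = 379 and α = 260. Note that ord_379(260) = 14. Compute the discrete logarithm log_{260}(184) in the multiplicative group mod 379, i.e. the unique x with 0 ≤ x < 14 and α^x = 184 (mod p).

5

Successive powers of 260 modulo 379:
  260^0=1  260^1=260  260^2=138  260^3=254  260^4=94  260^5=184
So 260^5 ≡ 184 (mod 379), giving x = 5.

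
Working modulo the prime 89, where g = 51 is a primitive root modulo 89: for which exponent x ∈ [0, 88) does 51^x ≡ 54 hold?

53

Baby-step giant-step with m = ceil(sqrt(88)) = 10.
Baby table (51^j mod 89 for j=0..9):
  0:1  1:51  2:20  3:41  4:44  5:19  6:79  7:24
  8:67  9:35
Giant step factor: 51^(-10) ≡ 18 (mod 89).
Scan 54·18^i mod 89 for i = 0, 1, …:
  i=0: 54   i=1: 82   i=2: 52   i=3: 46
  i=4: 27   i=5: 41
Match at i=5, j=3: x = 5·10 + 3 = 53.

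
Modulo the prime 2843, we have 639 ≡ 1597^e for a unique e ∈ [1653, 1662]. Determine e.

1657

Compute 1597^1653 mod 2843 = 1537, then multiply by 1597 repeatedly:
  1597^1653=1537  1597^1654=1080  1597^1655=1902  1597^1656=1170  1597^1657=639
Found 639 at exponent 1657.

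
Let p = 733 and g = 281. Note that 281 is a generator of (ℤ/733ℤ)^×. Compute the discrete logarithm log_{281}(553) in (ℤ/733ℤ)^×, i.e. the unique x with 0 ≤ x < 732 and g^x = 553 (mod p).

721

Baby-step giant-step with m = ceil(sqrt(732)) = 28.
Baby table (281^j mod 733 for j=0..27):
  0:1  1:281  2:530  3:131  4:161  5:528  6:302  7:567
  8:266  9:713  10:244  11:395  12:312  13:445  14:435  15:557
  16:388  17:544  18:400  19:251  20:163  21:357  22:629  23:96
  24:588  25:303  26:115  27:63
Giant step factor: 281^(-28) ≡ 350 (mod 733).
Scan 553·350^i mod 733 for i = 0, 1, …:
  i=0: 553   i=1: 38   i=2: 106   i=3: 450
  i=4: 638   i=5: 468   i=6: 341   i=7: 604
  i=8: 296   i=9: 247     …   i=24: 45
  i=25: 357
Match at i=25, j=21: x = 25·28 + 21 = 721.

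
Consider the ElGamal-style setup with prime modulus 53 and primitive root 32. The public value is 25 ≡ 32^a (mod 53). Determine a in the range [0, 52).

50

Baby-step giant-step with m = ceil(sqrt(52)) = 8.
Baby table (32^j mod 53 for j=0..7):
  0:1  1:32  2:17  3:14  4:24  5:26  6:37  7:18
Giant step factor: 32^(-8) ≡ 15 (mod 53).
Scan 25·15^i mod 53 for i = 0, 1, …:
  i=0: 25   i=1: 4   i=2: 7   i=3: 52
  i=4: 38   i=5: 40   i=6: 17
Match at i=6, j=2: a = 6·8 + 2 = 50.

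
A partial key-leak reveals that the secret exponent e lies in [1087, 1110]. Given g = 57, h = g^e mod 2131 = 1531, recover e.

1103

Compute 57^1087 mod 2131 = 1631, then multiply by 57 repeatedly:
  57^1087=1631  57^1088=1334  57^1089=1453  57^1090=1843  57^1091=632
  57^1092=1928  57^1093=1215  57^1094=1063  57^1095=923  57^1096=1467
  57^1097=510  57^1098=1367  57^1099=1203  57^1100=379  57^1101=293
  57^1102=1784  57^1103=1531
Found 1531 at exponent 1103.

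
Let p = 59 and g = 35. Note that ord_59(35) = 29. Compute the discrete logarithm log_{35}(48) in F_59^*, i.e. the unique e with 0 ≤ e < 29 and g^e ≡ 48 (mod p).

24

Successive powers of 35 modulo 59:
  35^0=1  35^1=35  35^2=45  35^3=41  35^4=19  35^5=16
  35^6=29  35^7=12  35^8=7  35^9=9  35^10=20  35^11=51
  35^12=15  35^13=53  35^14=26  35^15=25  35^16=49  35^17=4
  35^18=22  35^19=3  35^20=46  35^21=17  35^22=5  35^23=57
  35^24=48
So 35^24 ≡ 48 (mod 59), giving e = 24.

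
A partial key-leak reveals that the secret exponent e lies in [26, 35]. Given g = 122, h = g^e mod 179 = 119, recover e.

29

Compute 122^26 mod 179 = 29, then multiply by 122 repeatedly:
  122^26=29  122^27=137  122^28=67  122^29=119
Found 119 at exponent 29.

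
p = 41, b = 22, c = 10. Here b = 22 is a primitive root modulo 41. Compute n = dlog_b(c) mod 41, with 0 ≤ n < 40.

32

Successive powers of 22 modulo 41:
  22^0=1  22^1=22  22^2=33  22^3=29  22^4=23  22^5=14
  22^6=21  22^7=11  22^8=37  22^9=35  22^10=32  22^11=7
  22^12=31  22^13=26  22^14=39  22^15=38  22^16=16  22^17=24
  22^18=36  22^19=13  22^20=40  22^21=19  22^22=8  22^23=12
  22^24=18  22^25=27  22^26=20  22^27=30  22^28=4  22^29=6
  22^30=9  22^31=34  22^32=10
So 22^32 ≡ 10 (mod 41), giving n = 32.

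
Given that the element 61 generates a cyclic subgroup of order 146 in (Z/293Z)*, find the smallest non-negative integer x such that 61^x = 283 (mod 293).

144

Baby-step giant-step with m = ceil(sqrt(146)) = 13.
Baby table (61^j mod 293 for j=0..12):
  0:1  1:61  2:205  3:199  4:126  5:68  6:46  7:169
  8:54  9:71  10:229  11:198  12:65
Giant step factor: 61^(-13) ≡ 216 (mod 293).
Scan 283·216^i mod 293 for i = 0, 1, …:
  i=0: 283   i=1: 184   i=2: 189   i=3: 97
  i=4: 149   i=5: 247   i=6: 26   i=7: 49
  i=8: 36   i=9: 158   i=10: 140   i=11: 61
Match at i=11, j=1: x = 11·13 + 1 = 144.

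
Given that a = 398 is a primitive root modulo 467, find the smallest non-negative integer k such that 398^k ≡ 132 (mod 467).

Baby-step giant-step with m = ceil(sqrt(466)) = 22.
Baby table (398^j mod 467 for j=0..21):
  0:1  1:398  2:91  3:259  4:342  5:219  6:300  7:315
  8:214  9:178  10:327  11:320  12:336  13:166  14:221  15:162
  16:30  17:265  18:395  19:298  20:453  21:32
Giant step factor: 398^(-22) ≡ 114 (mod 467).
Scan 132·114^i mod 467 for i = 0, 1, …:
  i=0: 132   i=1: 104   i=2: 181   i=3: 86
  i=4: 464   i=5: 125   i=6: 240   i=7: 274
  i=8: 414   i=9: 29     …   i=14: 31
  i=15: 265
Match at i=15, j=17: k = 15·22 + 17 = 347.

347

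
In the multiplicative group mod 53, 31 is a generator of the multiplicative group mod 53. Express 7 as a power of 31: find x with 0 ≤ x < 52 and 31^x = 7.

Baby-step giant-step with m = ceil(sqrt(52)) = 8.
Baby table (31^j mod 53 for j=0..7):
  0:1  1:31  2:7  3:5  4:49  5:35  6:25  7:33
Giant step factor: 31^(-8) ≡ 10 (mod 53).
Scan 7·10^i mod 53 for i = 0, 1, …:
  i=0: 7
Match at i=0, j=2: x = 0·8 + 2 = 2.

2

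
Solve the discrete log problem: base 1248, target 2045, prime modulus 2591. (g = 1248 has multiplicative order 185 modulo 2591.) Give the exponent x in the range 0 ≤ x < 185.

41

Baby-step giant-step with m = ceil(sqrt(185)) = 14.
Baby table (1248^j mod 2591 for j=0..13):
  0:1  1:1248  2:313  3:1974  4:2102  5:1204  6:2403  7:1157
  8:749  9:1992  10:1247  11:1656  12:1661  13:128
Giant step factor: 1248^(-14) ≡ 1786 (mod 2591).
Scan 2045·1786^i mod 2591 for i = 0, 1, …:
  i=0: 2045   i=1: 1651   i=2: 128
Match at i=2, j=13: x = 2·14 + 13 = 41.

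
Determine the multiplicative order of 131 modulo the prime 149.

The order of 131 must divide p − 1 = 148 = 2^2 · 37.
Divisors: 1, 2, 4, 37, 74, 148.
Check each in increasing order: 131^1 ≡ 131;  131^2 ≡ 26;  131^4 ≡ 80;  131^37 ≡ 105;  131^74 ≡ 148;  131^148 ≡ 1.
Smallest exponent giving 1 is 148.

148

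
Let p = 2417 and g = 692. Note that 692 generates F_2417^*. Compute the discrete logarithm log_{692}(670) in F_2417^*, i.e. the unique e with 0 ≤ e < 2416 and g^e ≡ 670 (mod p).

Baby-step giant-step with m = ceil(sqrt(2416)) = 50.
Baby table (692^j mod 2417 for j=0..49):
  0:1  1:692  2:298  3:771  4:1792  5:143  6:2276  7:1525
  8:1488  9:54  10:1113  11:1590  12:545  13:88  14:471  15:2054
  16:172  17:591  18:499  19:2094  20:1265  21:426  22:2335  23:1264
  24:2151  25:2037  26:493  27:359  28:1894  29:634  30:1251  31:406
  32:580  33:138  34:1233  35:35  36:50  37:762  38:398  39:2295
  40:171  41:2316  42:201  43:1323  44:1890  45:283  46:59  47:2156
  48:663  49:1983
Giant step factor: 692^(-50) ≡ 1688 (mod 2417).
Scan 670·1688^i mod 2417 for i = 0, 1, …:
  i=0: 670   i=1: 2221   i=2: 281   i=3: 596
  i=4: 576   i=5: 654   i=6: 1800   i=7: 231
  i=8: 791   i=9: 1024     …   i=38: 2247
  i=39: 663
Match at i=39, j=48: e = 39·50 + 48 = 1998.

1998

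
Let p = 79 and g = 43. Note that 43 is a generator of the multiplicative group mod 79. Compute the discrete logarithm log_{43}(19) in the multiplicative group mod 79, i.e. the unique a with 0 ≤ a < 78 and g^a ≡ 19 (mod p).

50

Baby-step giant-step with m = ceil(sqrt(78)) = 9.
Baby table (43^j mod 79 for j=0..8):
  0:1  1:43  2:32  3:33  4:76  5:29  6:62  7:59
  8:9
Giant step factor: 43^(-9) ≡ 69 (mod 79).
Scan 19·69^i mod 79 for i = 0, 1, …:
  i=0: 19   i=1: 47   i=2: 4   i=3: 39
  i=4: 5   i=5: 29
Match at i=5, j=5: a = 5·9 + 5 = 50.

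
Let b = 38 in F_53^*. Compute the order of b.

26

The order of 38 must divide p − 1 = 52 = 2^2 · 13.
Divisors: 1, 2, 4, 13, 26, 52.
Check each in increasing order: 38^1 ≡ 38;  38^2 ≡ 13;  38^4 ≡ 10;  38^13 ≡ 52;  38^26 ≡ 1.
Smallest exponent giving 1 is 26.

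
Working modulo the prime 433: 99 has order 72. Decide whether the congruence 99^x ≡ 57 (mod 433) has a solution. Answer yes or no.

57 ∈ ⟨99⟩ iff 57^72 ≡ 1 (mod 433), since |⟨99⟩| = 72.
57^72 mod 433 = 235.
Since 235 ≠ 1, 57 does not lie in the subgroup.

no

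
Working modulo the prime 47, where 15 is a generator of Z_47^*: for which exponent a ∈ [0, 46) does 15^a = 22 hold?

Baby-step giant-step with m = ceil(sqrt(46)) = 7.
Baby table (15^j mod 47 for j=0..6):
  0:1  1:15  2:37  3:38  4:6  5:43  6:34
Giant step factor: 15^(-7) ≡ 20 (mod 47).
Scan 22·20^i mod 47 for i = 0, 1, …:
  i=0: 22   i=1: 17   i=2: 11   i=3: 32
  i=4: 29   i=5: 16   i=6: 38
Match at i=6, j=3: a = 6·7 + 3 = 45.

45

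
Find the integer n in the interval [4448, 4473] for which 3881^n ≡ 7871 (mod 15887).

Compute 3881^4448 mod 15887 = 3224, then multiply by 3881 repeatedly:
  3881^4448=3224  3881^4449=9275  3881^4450=12220  3881^4451=3125  3881^4452=6344
  3881^4453=12101  3881^4454=2009  3881^4455=12299  3881^4456=7871
Found 7871 at exponent 4456.

4456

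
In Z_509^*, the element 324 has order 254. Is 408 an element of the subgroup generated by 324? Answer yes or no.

408 ∈ ⟨324⟩ iff 408^254 ≡ 1 (mod 509), since |⟨324⟩| = 254.
408^254 mod 509 = 1.
Since 1 = 1, 408 lies in the subgroup.

yes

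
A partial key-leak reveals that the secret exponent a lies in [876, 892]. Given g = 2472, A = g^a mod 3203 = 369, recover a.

892

Compute 2472^876 mod 3203 = 2735, then multiply by 2472 repeatedly:
  2472^876=2735  2472^877=2590  2472^878=2886  2472^879=1111  2472^880=1421
  2472^881=2224  2472^882=1380  2472^883=165  2472^884=1099  2472^885=584
  2472^886=2298  2472^887=1737  2472^888=1844  2472^889=499  2472^890=373
  2472^891=2795  2472^892=369
Found 369 at exponent 892.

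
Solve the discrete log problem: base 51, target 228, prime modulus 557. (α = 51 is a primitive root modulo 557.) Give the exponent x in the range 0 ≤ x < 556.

93

Baby-step giant-step with m = ceil(sqrt(556)) = 24.
Baby table (51^j mod 557 for j=0..23):
  0:1  1:51  2:373  3:85  4:436  5:513  6:541  7:298
  8:159  9:311  10:265  11:147  12:256  13:245  14:241  15:37
  16:216  17:433  18:360  19:536  20:43  21:522  22:443  23:313
Giant step factor: 51^(-24) ≡ 214 (mod 557).
Scan 228·214^i mod 557 for i = 0, 1, …:
  i=0: 228   i=1: 333   i=2: 523   i=3: 522
Match at i=3, j=21: x = 3·24 + 21 = 93.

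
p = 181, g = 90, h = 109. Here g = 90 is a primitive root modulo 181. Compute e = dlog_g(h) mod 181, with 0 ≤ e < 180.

Baby-step giant-step with m = ceil(sqrt(180)) = 14.
Baby table (90^j mod 181 for j=0..13):
  0:1  1:90  2:136  3:113  4:34  5:164  6:99  7:41
  8:70  9:146  10:108  11:127  12:27  13:77
Giant step factor: 90^(-14) ≡ 94 (mod 181).
Scan 109·94^i mod 181 for i = 0, 1, …:
  i=0: 109   i=1: 110   i=2: 23   i=3: 171
  i=4: 146
Match at i=4, j=9: e = 4·14 + 9 = 65.

65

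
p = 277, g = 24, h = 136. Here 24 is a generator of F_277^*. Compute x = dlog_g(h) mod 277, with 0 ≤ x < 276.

Baby-step giant-step with m = ceil(sqrt(276)) = 17.
Baby table (24^j mod 277 for j=0..16):
  0:1  1:24  2:22  3:251  4:207  5:259  6:122  7:158
  8:191  9:152  10:47  11:20  12:203  13:163  14:34  15:262
  16:194
Giant step factor: 24^(-17) ≡ 162 (mod 277).
Scan 136·162^i mod 277 for i = 0, 1, …:
  i=0: 136   i=1: 149   i=2: 39   i=3: 224
  i=4: 1
Match at i=4, j=0: x = 4·17 + 0 = 68.

68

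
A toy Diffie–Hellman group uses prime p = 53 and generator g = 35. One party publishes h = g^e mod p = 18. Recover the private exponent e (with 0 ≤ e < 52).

27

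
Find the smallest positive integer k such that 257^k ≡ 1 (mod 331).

22

The order of 257 must divide p − 1 = 330 = 2 · 3 · 5 · 11.
Divisors: 1, 2, 3, 5, 6, 10, 11, 15, 22, 30, 33, 55, 66, 110, 165, 330.
Check each in increasing order: 257^1 ≡ 257;  257^2 ≡ 180;  257^3 ≡ 251;  257^5 ≡ 164;  257^6 ≡ 111;  257^10 ≡ 85;  257^11 ≡ 330;  257^15 ≡ 38;  257^22 ≡ 1.
Smallest exponent giving 1 is 22.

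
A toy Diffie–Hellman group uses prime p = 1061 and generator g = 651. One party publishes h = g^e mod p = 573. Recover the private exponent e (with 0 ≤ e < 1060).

Baby-step giant-step with m = ceil(sqrt(1060)) = 33.
Baby table (651^j mod 1061 for j=0..32):
  0:1  1:651  2:462  3:499  4:183  5:301  6:727  7:71
  8:598  9:972  10:416  11:261  12:151  13:689  14:797  15:18
  16:47  17:889  18:494  19:111  20:113  21:354  22:217  23:154
  24:520  25:61  26:454  27:596  28:731  29:553  30:324  31:846
  32:87
Giant step factor: 651^(-33) ≡ 260 (mod 1061).
Scan 573·260^i mod 1061 for i = 0, 1, …:
  i=0: 573   i=1: 440   i=2: 873   i=3: 987
  i=4: 919   i=5: 215   i=6: 728   i=7: 422
  i=8: 437   i=9: 93     …   i=21: 404
  i=22: 1
Match at i=22, j=0: e = 22·33 + 0 = 726.

726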